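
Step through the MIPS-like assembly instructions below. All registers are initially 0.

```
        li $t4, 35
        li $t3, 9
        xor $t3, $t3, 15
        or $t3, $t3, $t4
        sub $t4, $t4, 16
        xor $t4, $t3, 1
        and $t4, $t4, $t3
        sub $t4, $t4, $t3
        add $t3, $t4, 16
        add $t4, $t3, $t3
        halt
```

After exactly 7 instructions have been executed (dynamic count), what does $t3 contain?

39

after li $t4, 35: $t4=35
after li $t3, 9: $t3=9
after xor $t3, $t3, 15: $t3=9^15=6
after or $t3, $t3, $t4: $t3=6|35=39
after sub $t4, $t4, 16: $t4=35-16=19
after xor $t4, $t3, 1: $t4=39^1=38
after and $t4, $t4, $t3: $t4=38&39=38
After step 7: $t3 = 39.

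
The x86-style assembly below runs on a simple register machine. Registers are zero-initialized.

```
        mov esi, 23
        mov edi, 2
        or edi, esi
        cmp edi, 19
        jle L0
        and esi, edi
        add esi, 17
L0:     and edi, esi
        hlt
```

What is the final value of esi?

after mov esi, 23: esi=23
after mov edi, 2: edi=2
after or edi, esi: edi=2|23=23
cmp edi, 19  (cmp 23,19)
jle L0: not taken
after and esi, edi: esi=23&23=23
after add esi, 17: esi=23+17=40
after and edi, esi: edi=23&40=0
halt.

40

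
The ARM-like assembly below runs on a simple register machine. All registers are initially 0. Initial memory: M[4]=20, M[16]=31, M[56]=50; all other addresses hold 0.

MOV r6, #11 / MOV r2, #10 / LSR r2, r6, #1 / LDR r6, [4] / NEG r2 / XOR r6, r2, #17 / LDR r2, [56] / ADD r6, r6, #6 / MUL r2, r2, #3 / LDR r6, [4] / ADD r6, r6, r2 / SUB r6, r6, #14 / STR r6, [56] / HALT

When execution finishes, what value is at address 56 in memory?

156

r6=11
r2=10
r2=11>>1=5
r6=M[4]=20
r2=-(5)=-5
r6=(-5)^17=-22
r2=M[56]=50
r6=(-22)+6=-16
r2=50*3=150
r6=M[4]=20
r6=20+150=170
r6=170-14=156
STR r6, [56] → M[56]=156
halt.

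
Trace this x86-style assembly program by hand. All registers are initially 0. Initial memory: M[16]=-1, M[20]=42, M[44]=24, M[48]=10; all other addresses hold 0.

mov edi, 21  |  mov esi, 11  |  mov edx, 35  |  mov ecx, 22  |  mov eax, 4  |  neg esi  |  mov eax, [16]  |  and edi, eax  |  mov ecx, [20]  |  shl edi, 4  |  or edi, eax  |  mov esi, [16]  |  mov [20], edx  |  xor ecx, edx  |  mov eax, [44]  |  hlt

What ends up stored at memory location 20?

35

mov edi, 21 → edi=21
mov esi, 11 → esi=11
mov edx, 35 → edx=35
mov ecx, 22 → ecx=22
mov eax, 4 → eax=4
neg esi → esi=-(11)=-11
mov eax, [16] → eax=M[16]=-1
and edi, eax → edi=21&(-1)=21
mov ecx, [20] → ecx=M[20]=42
shl edi, 4 → edi=21<<4=336
or edi, eax → edi=336|(-1)=-1
mov esi, [16] → esi=M[16]=-1
mov [20], edx → M[20]=35
xor ecx, edx → ecx=42^35=9
mov eax, [44] → eax=M[44]=24
halt.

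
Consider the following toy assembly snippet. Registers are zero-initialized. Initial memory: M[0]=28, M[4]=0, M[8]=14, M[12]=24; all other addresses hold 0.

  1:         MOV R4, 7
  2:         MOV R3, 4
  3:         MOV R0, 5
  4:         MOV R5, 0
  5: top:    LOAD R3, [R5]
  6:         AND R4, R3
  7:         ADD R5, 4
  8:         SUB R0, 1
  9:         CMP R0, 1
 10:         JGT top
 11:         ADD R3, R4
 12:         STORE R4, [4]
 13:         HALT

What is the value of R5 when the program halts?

16

R4=7
R3=4
R0=5
R5=0
R3=M[0]=28
R4=7&28=4
R5=0+4=4
R0=5-1=4
CMP R0, 1  (cmp 4,1)
JGT top: taken
R3=M[4]=0
R4=4&0=0
R5=4+4=8
R0=4-1=3
CMP R0, 1  (cmp 3,1)
JGT top: taken
R3=M[8]=14
R4=0&14=0
R5=8+4=12
R0=3-1=2
CMP R0, 1  (cmp 2,1)
JGT top: taken
R3=M[12]=24
R4=0&24=0
R5=12+4=16
R0=2-1=1
CMP R0, 1  (cmp 1,1)
JGT top: not taken
R3=24+0=24
STORE R4, [4] → M[4]=0
halt.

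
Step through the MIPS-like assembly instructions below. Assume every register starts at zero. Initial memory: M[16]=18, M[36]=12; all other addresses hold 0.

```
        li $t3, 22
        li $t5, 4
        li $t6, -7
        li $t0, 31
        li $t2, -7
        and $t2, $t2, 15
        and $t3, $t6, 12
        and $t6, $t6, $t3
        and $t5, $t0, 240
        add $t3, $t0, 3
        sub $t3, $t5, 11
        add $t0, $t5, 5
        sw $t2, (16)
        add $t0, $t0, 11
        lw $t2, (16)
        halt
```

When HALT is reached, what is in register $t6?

8

after li $t3, 22: $t3=22
after li $t5, 4: $t5=4
after li $t6, -7: $t6=-7
after li $t0, 31: $t0=31
after li $t2, -7: $t2=-7
after and $t2, $t2, 15: $t2=(-7)&15=9
after and $t3, $t6, 12: $t3=(-7)&12=8
after and $t6, $t6, $t3: $t6=(-7)&8=8
after and $t5, $t0, 240: $t5=31&240=16
after add $t3, $t0, 3: $t3=31+3=34
after sub $t3, $t5, 11: $t3=16-11=5
after add $t0, $t5, 5: $t0=16+5=21
sw $t2, (16) → M[16]=9
after add $t0, $t0, 11: $t0=21+11=32
after lw $t2, (16): $t2=M[16]=9
halt.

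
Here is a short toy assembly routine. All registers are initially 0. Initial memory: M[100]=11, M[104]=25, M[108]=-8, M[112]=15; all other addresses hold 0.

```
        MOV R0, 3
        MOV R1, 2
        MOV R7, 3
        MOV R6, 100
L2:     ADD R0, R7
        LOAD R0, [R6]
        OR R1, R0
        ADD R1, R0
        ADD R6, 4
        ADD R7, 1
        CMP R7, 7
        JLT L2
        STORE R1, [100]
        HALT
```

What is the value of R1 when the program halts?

14

MOV R0, 3 → R0=3
MOV R1, 2 → R1=2
MOV R7, 3 → R7=3
MOV R6, 100 → R6=100
ADD R0, R7 → R0=3+3=6
LOAD R0, [R6] → R0=M[100]=11
OR R1, R0 → R1=2|11=11
ADD R1, R0 → R1=11+11=22
ADD R6, 4 → R6=100+4=104
ADD R7, 1 → R7=3+1=4
CMP R7, 7  (cmp 4,7)
JLT L2: taken
ADD R0, R7 → R0=11+4=15
LOAD R0, [R6] → R0=M[104]=25
OR R1, R0 → R1=22|25=31
ADD R1, R0 → R1=31+25=56
ADD R6, 4 → R6=104+4=108
ADD R7, 1 → R7=4+1=5
CMP R7, 7  (cmp 5,7)
JLT L2: taken
ADD R0, R7 → R0=25+5=30
LOAD R0, [R6] → R0=M[108]=-8
OR R1, R0 → R1=56|(-8)=-8
ADD R1, R0 → R1=(-8)+(-8)=-16
ADD R6, 4 → R6=108+4=112
ADD R7, 1 → R7=5+1=6
CMP R7, 7  (cmp 6,7)
JLT L2: taken
ADD R0, R7 → R0=(-8)+6=-2
LOAD R0, [R6] → R0=M[112]=15
OR R1, R0 → R1=(-16)|15=-1
ADD R1, R0 → R1=(-1)+15=14
ADD R6, 4 → R6=112+4=116
ADD R7, 1 → R7=6+1=7
CMP R7, 7  (cmp 7,7)
JLT L2: not taken
STORE R1, [100] → M[100]=14
halt.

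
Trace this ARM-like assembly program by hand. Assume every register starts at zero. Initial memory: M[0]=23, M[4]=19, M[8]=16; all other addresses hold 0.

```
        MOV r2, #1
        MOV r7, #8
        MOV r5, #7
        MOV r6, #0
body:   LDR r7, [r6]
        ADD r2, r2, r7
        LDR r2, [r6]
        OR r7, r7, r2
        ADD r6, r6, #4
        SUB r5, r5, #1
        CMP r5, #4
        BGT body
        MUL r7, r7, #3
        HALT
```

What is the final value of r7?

48

after MOV r2, #1: r2=1
after MOV r7, #8: r7=8
after MOV r5, #7: r5=7
after MOV r6, #0: r6=0
after LDR r7, [r6]: r7=M[0]=23
after ADD r2, r2, r7: r2=1+23=24
after LDR r2, [r6]: r2=M[0]=23
after OR r7, r7, r2: r7=23|23=23
after ADD r6, r6, #4: r6=0+4=4
after SUB r5, r5, #1: r5=7-1=6
CMP r5, #4  (cmp 6,4)
BGT body: taken
after LDR r7, [r6]: r7=M[4]=19
after ADD r2, r2, r7: r2=23+19=42
after LDR r2, [r6]: r2=M[4]=19
after OR r7, r7, r2: r7=19|19=19
after ADD r6, r6, #4: r6=4+4=8
after SUB r5, r5, #1: r5=6-1=5
CMP r5, #4  (cmp 5,4)
BGT body: taken
after LDR r7, [r6]: r7=M[8]=16
after ADD r2, r2, r7: r2=19+16=35
after LDR r2, [r6]: r2=M[8]=16
after OR r7, r7, r2: r7=16|16=16
after ADD r6, r6, #4: r6=8+4=12
after SUB r5, r5, #1: r5=5-1=4
CMP r5, #4  (cmp 4,4)
BGT body: not taken
after MUL r7, r7, #3: r7=16*3=48
halt.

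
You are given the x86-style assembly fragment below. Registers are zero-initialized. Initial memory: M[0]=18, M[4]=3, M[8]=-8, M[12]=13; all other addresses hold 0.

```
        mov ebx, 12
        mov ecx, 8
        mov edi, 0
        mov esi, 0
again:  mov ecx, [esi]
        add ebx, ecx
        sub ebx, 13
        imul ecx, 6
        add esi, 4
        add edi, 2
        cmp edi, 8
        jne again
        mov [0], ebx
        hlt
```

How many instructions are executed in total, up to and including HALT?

after mov ebx, 12: ebx=12
after mov ecx, 8: ecx=8
after mov edi, 0: edi=0
after mov esi, 0: esi=0
after mov ecx, [esi]: ecx=M[0]=18
after add ebx, ecx: ebx=12+18=30
after sub ebx, 13: ebx=30-13=17
after imul ecx, 6: ecx=18*6=108
after add esi, 4: esi=0+4=4
after add edi, 2: edi=0+2=2
cmp edi, 8  (cmp 2,8)
jne again: taken
after mov ecx, [esi]: ecx=M[4]=3
after add ebx, ecx: ebx=17+3=20
after sub ebx, 13: ebx=20-13=7
after imul ecx, 6: ecx=3*6=18
after add esi, 4: esi=4+4=8
after add edi, 2: edi=2+2=4
cmp edi, 8  (cmp 4,8)
jne again: taken
after mov ecx, [esi]: ecx=M[8]=-8
after add ebx, ecx: ebx=7+(-8)=-1
after sub ebx, 13: ebx=(-1)-13=-14
after imul ecx, 6: ecx=(-8)*6=-48
after add esi, 4: esi=8+4=12
after add edi, 2: edi=4+2=6
cmp edi, 8  (cmp 6,8)
jne again: taken
after mov ecx, [esi]: ecx=M[12]=13
after add ebx, ecx: ebx=(-14)+13=-1
after sub ebx, 13: ebx=(-1)-13=-14
after imul ecx, 6: ecx=13*6=78
after add esi, 4: esi=12+4=16
after add edi, 2: edi=6+2=8
cmp edi, 8  (cmp 8,8)
jne again: not taken
mov [0], ebx → M[0]=-14
halt.
Total executed instructions: 38.

38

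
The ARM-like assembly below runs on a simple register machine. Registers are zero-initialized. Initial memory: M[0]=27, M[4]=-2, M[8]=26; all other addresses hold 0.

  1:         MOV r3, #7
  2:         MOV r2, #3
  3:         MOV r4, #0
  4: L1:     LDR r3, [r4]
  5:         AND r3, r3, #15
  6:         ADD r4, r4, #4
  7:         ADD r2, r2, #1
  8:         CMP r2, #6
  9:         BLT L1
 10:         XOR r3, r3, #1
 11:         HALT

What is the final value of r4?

12

MOV r3, #7 → r3=7
MOV r2, #3 → r2=3
MOV r4, #0 → r4=0
LDR r3, [r4] → r3=M[0]=27
AND r3, r3, #15 → r3=27&15=11
ADD r4, r4, #4 → r4=0+4=4
ADD r2, r2, #1 → r2=3+1=4
CMP r2, #6  (cmp 4,6)
BLT L1: taken
LDR r3, [r4] → r3=M[4]=-2
AND r3, r3, #15 → r3=(-2)&15=14
ADD r4, r4, #4 → r4=4+4=8
ADD r2, r2, #1 → r2=4+1=5
CMP r2, #6  (cmp 5,6)
BLT L1: taken
LDR r3, [r4] → r3=M[8]=26
AND r3, r3, #15 → r3=26&15=10
ADD r4, r4, #4 → r4=8+4=12
ADD r2, r2, #1 → r2=5+1=6
CMP r2, #6  (cmp 6,6)
BLT L1: not taken
XOR r3, r3, #1 → r3=10^1=11
halt.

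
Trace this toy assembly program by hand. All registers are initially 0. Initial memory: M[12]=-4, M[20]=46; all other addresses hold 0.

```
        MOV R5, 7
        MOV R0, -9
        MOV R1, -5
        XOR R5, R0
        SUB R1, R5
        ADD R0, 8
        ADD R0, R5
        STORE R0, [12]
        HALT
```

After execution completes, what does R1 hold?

11

after MOV R5, 7: R5=7
after MOV R0, -9: R0=-9
after MOV R1, -5: R1=-5
after XOR R5, R0: R5=7^(-9)=-16
after SUB R1, R5: R1=(-5)-(-16)=11
after ADD R0, 8: R0=(-9)+8=-1
after ADD R0, R5: R0=(-1)+(-16)=-17
STORE R0, [12] → M[12]=-17
halt.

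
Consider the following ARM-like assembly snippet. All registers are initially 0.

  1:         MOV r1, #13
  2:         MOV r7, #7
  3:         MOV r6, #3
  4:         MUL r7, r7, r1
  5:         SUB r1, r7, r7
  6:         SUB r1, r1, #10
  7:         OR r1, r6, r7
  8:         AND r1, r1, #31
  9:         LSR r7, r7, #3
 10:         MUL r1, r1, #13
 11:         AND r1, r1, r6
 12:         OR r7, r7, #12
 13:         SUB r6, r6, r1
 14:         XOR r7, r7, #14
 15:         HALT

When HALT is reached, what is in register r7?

after MOV r1, #13: r1=13
after MOV r7, #7: r7=7
after MOV r6, #3: r6=3
after MUL r7, r7, r1: r7=7*13=91
after SUB r1, r7, r7: r1=91-91=0
after SUB r1, r1, #10: r1=0-10=-10
after OR r1, r6, r7: r1=3|91=91
after AND r1, r1, #31: r1=91&31=27
after LSR r7, r7, #3: r7=91>>3=11
after MUL r1, r1, #13: r1=27*13=351
after AND r1, r1, r6: r1=351&3=3
after OR r7, r7, #12: r7=11|12=15
after SUB r6, r6, r1: r6=3-3=0
after XOR r7, r7, #14: r7=15^14=1
halt.

1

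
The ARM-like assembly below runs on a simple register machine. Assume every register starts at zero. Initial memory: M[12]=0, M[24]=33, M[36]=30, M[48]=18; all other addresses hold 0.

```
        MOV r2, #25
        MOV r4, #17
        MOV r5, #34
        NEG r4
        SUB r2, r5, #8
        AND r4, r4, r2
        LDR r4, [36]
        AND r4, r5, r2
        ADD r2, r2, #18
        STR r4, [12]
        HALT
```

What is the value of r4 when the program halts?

after MOV r2, #25: r2=25
after MOV r4, #17: r4=17
after MOV r5, #34: r5=34
after NEG r4: r4=-(17)=-17
after SUB r2, r5, #8: r2=34-8=26
after AND r4, r4, r2: r4=(-17)&26=10
after LDR r4, [36]: r4=M[36]=30
after AND r4, r5, r2: r4=34&26=2
after ADD r2, r2, #18: r2=26+18=44
STR r4, [12] → M[12]=2
halt.

2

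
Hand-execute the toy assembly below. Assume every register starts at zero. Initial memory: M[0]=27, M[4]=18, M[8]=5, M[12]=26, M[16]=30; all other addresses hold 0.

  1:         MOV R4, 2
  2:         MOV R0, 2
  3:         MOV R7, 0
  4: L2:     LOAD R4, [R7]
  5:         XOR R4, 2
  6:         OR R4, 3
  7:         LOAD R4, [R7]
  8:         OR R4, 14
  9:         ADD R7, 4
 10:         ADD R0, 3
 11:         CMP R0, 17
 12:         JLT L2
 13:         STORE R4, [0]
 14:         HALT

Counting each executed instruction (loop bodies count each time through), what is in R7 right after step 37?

MOV R4, 2 → R4=2
MOV R0, 2 → R0=2
MOV R7, 0 → R7=0
LOAD R4, [R7] → R4=M[0]=27
XOR R4, 2 → R4=27^2=25
OR R4, 3 → R4=25|3=27
LOAD R4, [R7] → R4=M[0]=27
OR R4, 14 → R4=27|14=31
ADD R7, 4 → R7=0+4=4
ADD R0, 3 → R0=2+3=5
CMP R0, 17  (cmp 5,17)
JLT L2: taken
LOAD R4, [R7] → R4=M[4]=18
XOR R4, 2 → R4=18^2=16
OR R4, 3 → R4=16|3=19
LOAD R4, [R7] → R4=M[4]=18
OR R4, 14 → R4=18|14=30
ADD R7, 4 → R7=4+4=8
ADD R0, 3 → R0=5+3=8
CMP R0, 17  (cmp 8,17)
JLT L2: taken
LOAD R4, [R7] → R4=M[8]=5
XOR R4, 2 → R4=5^2=7
OR R4, 3 → R4=7|3=7
LOAD R4, [R7] → R4=M[8]=5
OR R4, 14 → R4=5|14=15
ADD R7, 4 → R7=8+4=12
ADD R0, 3 → R0=8+3=11
CMP R0, 17  (cmp 11,17)
JLT L2: taken
LOAD R4, [R7] → R4=M[12]=26
XOR R4, 2 → R4=26^2=24
OR R4, 3 → R4=24|3=27
LOAD R4, [R7] → R4=M[12]=26
OR R4, 14 → R4=26|14=30
ADD R7, 4 → R7=12+4=16
ADD R0, 3 → R0=11+3=14
After step 37: R7 = 16.

16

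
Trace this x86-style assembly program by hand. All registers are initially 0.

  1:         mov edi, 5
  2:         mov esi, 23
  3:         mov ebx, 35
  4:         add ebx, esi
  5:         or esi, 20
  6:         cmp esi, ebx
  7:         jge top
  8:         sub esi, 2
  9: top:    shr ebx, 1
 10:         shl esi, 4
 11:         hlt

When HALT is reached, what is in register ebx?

edi=5
esi=23
ebx=35
ebx=35+23=58
esi=23|20=23
cmp esi, ebx  (cmp 23,58)
jge top: not taken
esi=23-2=21
ebx=58>>1=29
esi=21<<4=336
halt.

29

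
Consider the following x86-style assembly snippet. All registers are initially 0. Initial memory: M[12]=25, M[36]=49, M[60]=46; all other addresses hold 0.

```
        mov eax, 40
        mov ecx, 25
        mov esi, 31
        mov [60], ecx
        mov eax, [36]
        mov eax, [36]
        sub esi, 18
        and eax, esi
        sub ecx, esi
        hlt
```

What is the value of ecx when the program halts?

mov eax, 40 → eax=40
mov ecx, 25 → ecx=25
mov esi, 31 → esi=31
mov [60], ecx → M[60]=25
mov eax, [36] → eax=M[36]=49
mov eax, [36] → eax=M[36]=49
sub esi, 18 → esi=31-18=13
and eax, esi → eax=49&13=1
sub ecx, esi → ecx=25-13=12
halt.

12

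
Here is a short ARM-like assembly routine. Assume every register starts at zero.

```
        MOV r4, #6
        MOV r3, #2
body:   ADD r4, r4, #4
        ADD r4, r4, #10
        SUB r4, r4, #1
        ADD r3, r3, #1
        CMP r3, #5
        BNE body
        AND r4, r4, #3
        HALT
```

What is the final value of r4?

r4=6
r3=2
r4=6+4=10
r4=10+10=20
r4=20-1=19
r3=2+1=3
CMP r3, #5  (cmp 3,5)
BNE body: taken
r4=19+4=23
r4=23+10=33
r4=33-1=32
r3=3+1=4
CMP r3, #5  (cmp 4,5)
BNE body: taken
r4=32+4=36
r4=36+10=46
r4=46-1=45
r3=4+1=5
CMP r3, #5  (cmp 5,5)
BNE body: not taken
r4=45&3=1
halt.

1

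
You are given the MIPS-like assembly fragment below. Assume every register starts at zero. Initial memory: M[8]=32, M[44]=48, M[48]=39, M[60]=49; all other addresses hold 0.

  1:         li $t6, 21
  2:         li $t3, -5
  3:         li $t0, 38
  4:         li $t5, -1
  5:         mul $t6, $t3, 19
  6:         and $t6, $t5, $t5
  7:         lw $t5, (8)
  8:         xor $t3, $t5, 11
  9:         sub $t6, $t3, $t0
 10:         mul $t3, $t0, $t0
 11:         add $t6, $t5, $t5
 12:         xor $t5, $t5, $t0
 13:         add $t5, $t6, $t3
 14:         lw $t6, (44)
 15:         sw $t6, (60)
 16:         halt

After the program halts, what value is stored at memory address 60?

li $t6, 21 → $t6=21
li $t3, -5 → $t3=-5
li $t0, 38 → $t0=38
li $t5, -1 → $t5=-1
mul $t6, $t3, 19 → $t6=(-5)*19=-95
and $t6, $t5, $t5 → $t6=(-1)&(-1)=-1
lw $t5, (8) → $t5=M[8]=32
xor $t3, $t5, 11 → $t3=32^11=43
sub $t6, $t3, $t0 → $t6=43-38=5
mul $t3, $t0, $t0 → $t3=38*38=1444
add $t6, $t5, $t5 → $t6=32+32=64
xor $t5, $t5, $t0 → $t5=32^38=6
add $t5, $t6, $t3 → $t5=64+1444=1508
lw $t6, (44) → $t6=M[44]=48
sw $t6, (60) → M[60]=48
halt.

48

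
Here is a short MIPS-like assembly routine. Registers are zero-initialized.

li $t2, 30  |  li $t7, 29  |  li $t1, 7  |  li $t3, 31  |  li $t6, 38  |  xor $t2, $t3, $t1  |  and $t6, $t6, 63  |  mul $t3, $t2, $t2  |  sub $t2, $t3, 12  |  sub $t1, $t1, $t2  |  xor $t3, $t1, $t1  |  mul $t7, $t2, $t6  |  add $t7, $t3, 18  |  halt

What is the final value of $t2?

li $t2, 30 → $t2=30
li $t7, 29 → $t7=29
li $t1, 7 → $t1=7
li $t3, 31 → $t3=31
li $t6, 38 → $t6=38
xor $t2, $t3, $t1 → $t2=31^7=24
and $t6, $t6, 63 → $t6=38&63=38
mul $t3, $t2, $t2 → $t3=24*24=576
sub $t2, $t3, 12 → $t2=576-12=564
sub $t1, $t1, $t2 → $t1=7-564=-557
xor $t3, $t1, $t1 → $t3=(-557)^(-557)=0
mul $t7, $t2, $t6 → $t7=564*38=21432
add $t7, $t3, 18 → $t7=0+18=18
halt.

564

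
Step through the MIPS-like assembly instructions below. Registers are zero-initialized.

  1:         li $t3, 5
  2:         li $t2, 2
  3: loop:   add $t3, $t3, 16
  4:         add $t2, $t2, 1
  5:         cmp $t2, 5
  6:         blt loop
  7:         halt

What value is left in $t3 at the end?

after li $t3, 5: $t3=5
after li $t2, 2: $t2=2
after add $t3, $t3, 16: $t3=5+16=21
after add $t2, $t2, 1: $t2=2+1=3
cmp $t2, 5  (cmp 3,5)
blt loop: taken
after add $t3, $t3, 16: $t3=21+16=37
after add $t2, $t2, 1: $t2=3+1=4
cmp $t2, 5  (cmp 4,5)
blt loop: taken
after add $t3, $t3, 16: $t3=37+16=53
after add $t2, $t2, 1: $t2=4+1=5
cmp $t2, 5  (cmp 5,5)
blt loop: not taken
halt.

53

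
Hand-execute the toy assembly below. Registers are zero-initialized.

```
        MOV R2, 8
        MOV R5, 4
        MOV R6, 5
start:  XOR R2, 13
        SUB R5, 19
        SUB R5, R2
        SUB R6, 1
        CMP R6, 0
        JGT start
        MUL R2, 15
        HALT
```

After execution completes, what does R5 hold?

-122

R2=8
R5=4
R6=5
R2=8^13=5
R5=4-19=-15
R5=(-15)-5=-20
R6=5-1=4
CMP R6, 0  (cmp 4,0)
JGT start: taken
R2=5^13=8
R5=(-20)-19=-39
R5=(-39)-8=-47
R6=4-1=3
CMP R6, 0  (cmp 3,0)
JGT start: taken
R2=8^13=5
R5=(-47)-19=-66
R5=(-66)-5=-71
R6=3-1=2
CMP R6, 0  (cmp 2,0)
JGT start: taken
R2=5^13=8
R5=(-71)-19=-90
R5=(-90)-8=-98
R6=2-1=1
CMP R6, 0  (cmp 1,0)
JGT start: taken
R2=8^13=5
R5=(-98)-19=-117
R5=(-117)-5=-122
R6=1-1=0
CMP R6, 0  (cmp 0,0)
JGT start: not taken
R2=5*15=75
halt.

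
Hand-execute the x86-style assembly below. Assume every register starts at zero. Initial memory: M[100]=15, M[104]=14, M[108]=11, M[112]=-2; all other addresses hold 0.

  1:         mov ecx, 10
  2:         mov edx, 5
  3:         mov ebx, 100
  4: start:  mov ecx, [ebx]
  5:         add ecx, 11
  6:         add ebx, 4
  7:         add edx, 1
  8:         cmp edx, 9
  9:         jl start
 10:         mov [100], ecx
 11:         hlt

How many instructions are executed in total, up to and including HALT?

29

ecx=10
edx=5
ebx=100
ecx=M[100]=15
ecx=15+11=26
ebx=100+4=104
edx=5+1=6
cmp edx, 9  (cmp 6,9)
jl start: taken
ecx=M[104]=14
ecx=14+11=25
ebx=104+4=108
edx=6+1=7
cmp edx, 9  (cmp 7,9)
jl start: taken
ecx=M[108]=11
ecx=11+11=22
ebx=108+4=112
edx=7+1=8
cmp edx, 9  (cmp 8,9)
jl start: taken
ecx=M[112]=-2
ecx=(-2)+11=9
ebx=112+4=116
edx=8+1=9
cmp edx, 9  (cmp 9,9)
jl start: not taken
mov [100], ecx → M[100]=9
halt.
Total executed instructions: 29.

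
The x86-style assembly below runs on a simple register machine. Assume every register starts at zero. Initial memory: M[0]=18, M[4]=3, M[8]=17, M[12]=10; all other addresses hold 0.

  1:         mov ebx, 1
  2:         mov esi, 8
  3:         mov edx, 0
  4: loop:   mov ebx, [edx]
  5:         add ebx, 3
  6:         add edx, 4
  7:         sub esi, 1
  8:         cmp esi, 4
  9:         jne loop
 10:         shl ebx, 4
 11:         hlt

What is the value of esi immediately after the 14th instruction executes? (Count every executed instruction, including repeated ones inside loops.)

6

ebx=1
esi=8
edx=0
ebx=M[0]=18
ebx=18+3=21
edx=0+4=4
esi=8-1=7
cmp esi, 4  (cmp 7,4)
jne loop: taken
ebx=M[4]=3
ebx=3+3=6
edx=4+4=8
esi=7-1=6
cmp esi, 4  (cmp 6,4)
After step 14: esi = 6.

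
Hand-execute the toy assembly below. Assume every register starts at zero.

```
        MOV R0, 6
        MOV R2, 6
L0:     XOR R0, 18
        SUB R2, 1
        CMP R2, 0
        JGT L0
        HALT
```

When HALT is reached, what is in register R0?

after MOV R0, 6: R0=6
after MOV R2, 6: R2=6
after XOR R0, 18: R0=6^18=20
after SUB R2, 1: R2=6-1=5
CMP R2, 0  (cmp 5,0)
JGT L0: taken
after XOR R0, 18: R0=20^18=6
after SUB R2, 1: R2=5-1=4
CMP R2, 0  (cmp 4,0)
JGT L0: taken
after XOR R0, 18: R0=6^18=20
after SUB R2, 1: R2=4-1=3
CMP R2, 0  (cmp 3,0)
JGT L0: taken
after XOR R0, 18: R0=20^18=6
after SUB R2, 1: R2=3-1=2
CMP R2, 0  (cmp 2,0)
JGT L0: taken
after XOR R0, 18: R0=6^18=20
after SUB R2, 1: R2=2-1=1
CMP R2, 0  (cmp 1,0)
JGT L0: taken
after XOR R0, 18: R0=20^18=6
after SUB R2, 1: R2=1-1=0
CMP R2, 0  (cmp 0,0)
JGT L0: not taken
halt.

6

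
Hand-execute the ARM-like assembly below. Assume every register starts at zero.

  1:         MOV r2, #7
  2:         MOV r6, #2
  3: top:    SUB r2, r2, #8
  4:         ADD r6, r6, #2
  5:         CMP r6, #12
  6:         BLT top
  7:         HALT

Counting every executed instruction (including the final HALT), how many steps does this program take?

r2=7
r6=2
r2=7-8=-1
r6=2+2=4
CMP r6, #12  (cmp 4,12)
BLT top: taken
r2=(-1)-8=-9
r6=4+2=6
CMP r6, #12  (cmp 6,12)
BLT top: taken
r2=(-9)-8=-17
r6=6+2=8
CMP r6, #12  (cmp 8,12)
BLT top: taken
r2=(-17)-8=-25
r6=8+2=10
CMP r6, #12  (cmp 10,12)
BLT top: taken
r2=(-25)-8=-33
r6=10+2=12
CMP r6, #12  (cmp 12,12)
BLT top: not taken
halt.
Total executed instructions: 23.

23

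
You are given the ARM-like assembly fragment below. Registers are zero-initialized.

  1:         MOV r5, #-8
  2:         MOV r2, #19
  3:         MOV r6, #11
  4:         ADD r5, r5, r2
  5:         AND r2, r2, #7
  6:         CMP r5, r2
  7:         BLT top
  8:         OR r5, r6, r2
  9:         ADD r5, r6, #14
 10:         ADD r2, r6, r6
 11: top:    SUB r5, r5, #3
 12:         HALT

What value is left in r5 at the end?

MOV r5, #-8 → r5=-8
MOV r2, #19 → r2=19
MOV r6, #11 → r6=11
ADD r5, r5, r2 → r5=(-8)+19=11
AND r2, r2, #7 → r2=19&7=3
CMP r5, r2  (cmp 11,3)
BLT top: not taken
OR r5, r6, r2 → r5=11|3=11
ADD r5, r6, #14 → r5=11+14=25
ADD r2, r6, r6 → r2=11+11=22
SUB r5, r5, #3 → r5=25-3=22
halt.

22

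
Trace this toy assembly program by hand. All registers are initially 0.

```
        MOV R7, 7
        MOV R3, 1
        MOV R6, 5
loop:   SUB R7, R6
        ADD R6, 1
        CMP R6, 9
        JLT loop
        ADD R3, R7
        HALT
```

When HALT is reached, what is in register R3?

R7=7
R3=1
R6=5
R7=7-5=2
R6=5+1=6
CMP R6, 9  (cmp 6,9)
JLT loop: taken
R7=2-6=-4
R6=6+1=7
CMP R6, 9  (cmp 7,9)
JLT loop: taken
R7=(-4)-7=-11
R6=7+1=8
CMP R6, 9  (cmp 8,9)
JLT loop: taken
R7=(-11)-8=-19
R6=8+1=9
CMP R6, 9  (cmp 9,9)
JLT loop: not taken
R3=1+(-19)=-18
halt.

-18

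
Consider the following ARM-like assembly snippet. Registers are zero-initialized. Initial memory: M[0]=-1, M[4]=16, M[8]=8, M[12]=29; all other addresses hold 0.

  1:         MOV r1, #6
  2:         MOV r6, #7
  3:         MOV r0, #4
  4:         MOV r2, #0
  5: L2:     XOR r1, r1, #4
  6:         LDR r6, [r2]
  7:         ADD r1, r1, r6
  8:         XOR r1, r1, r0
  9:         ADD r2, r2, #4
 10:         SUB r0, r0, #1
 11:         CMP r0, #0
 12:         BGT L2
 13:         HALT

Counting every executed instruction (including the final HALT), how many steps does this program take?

MOV r1, #6 → r1=6
MOV r6, #7 → r6=7
MOV r0, #4 → r0=4
MOV r2, #0 → r2=0
XOR r1, r1, #4 → r1=6^4=2
LDR r6, [r2] → r6=M[0]=-1
ADD r1, r1, r6 → r1=2+(-1)=1
XOR r1, r1, r0 → r1=1^4=5
ADD r2, r2, #4 → r2=0+4=4
SUB r0, r0, #1 → r0=4-1=3
CMP r0, #0  (cmp 3,0)
BGT L2: taken
XOR r1, r1, #4 → r1=5^4=1
LDR r6, [r2] → r6=M[4]=16
ADD r1, r1, r6 → r1=1+16=17
XOR r1, r1, r0 → r1=17^3=18
ADD r2, r2, #4 → r2=4+4=8
SUB r0, r0, #1 → r0=3-1=2
CMP r0, #0  (cmp 2,0)
BGT L2: taken
XOR r1, r1, #4 → r1=18^4=22
LDR r6, [r2] → r6=M[8]=8
ADD r1, r1, r6 → r1=22+8=30
XOR r1, r1, r0 → r1=30^2=28
ADD r2, r2, #4 → r2=8+4=12
SUB r0, r0, #1 → r0=2-1=1
CMP r0, #0  (cmp 1,0)
BGT L2: taken
XOR r1, r1, #4 → r1=28^4=24
LDR r6, [r2] → r6=M[12]=29
ADD r1, r1, r6 → r1=24+29=53
XOR r1, r1, r0 → r1=53^1=52
ADD r2, r2, #4 → r2=12+4=16
SUB r0, r0, #1 → r0=1-1=0
CMP r0, #0  (cmp 0,0)
BGT L2: not taken
halt.
Total executed instructions: 37.

37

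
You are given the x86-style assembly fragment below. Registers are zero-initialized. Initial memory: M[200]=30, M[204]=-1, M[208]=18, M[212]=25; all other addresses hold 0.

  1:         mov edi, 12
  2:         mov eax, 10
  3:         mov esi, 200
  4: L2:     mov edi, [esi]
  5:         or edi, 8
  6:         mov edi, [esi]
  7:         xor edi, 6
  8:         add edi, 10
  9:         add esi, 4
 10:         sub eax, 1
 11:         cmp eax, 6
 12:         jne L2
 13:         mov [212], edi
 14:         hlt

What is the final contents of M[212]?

after mov edi, 12: edi=12
after mov eax, 10: eax=10
after mov esi, 200: esi=200
after mov edi, [esi]: edi=M[200]=30
after or edi, 8: edi=30|8=30
after mov edi, [esi]: edi=M[200]=30
after xor edi, 6: edi=30^6=24
after add edi, 10: edi=24+10=34
after add esi, 4: esi=200+4=204
after sub eax, 1: eax=10-1=9
cmp eax, 6  (cmp 9,6)
jne L2: taken
after mov edi, [esi]: edi=M[204]=-1
after or edi, 8: edi=(-1)|8=-1
after mov edi, [esi]: edi=M[204]=-1
after xor edi, 6: edi=(-1)^6=-7
after add edi, 10: edi=(-7)+10=3
after add esi, 4: esi=204+4=208
after sub eax, 1: eax=9-1=8
cmp eax, 6  (cmp 8,6)
jne L2: taken
after mov edi, [esi]: edi=M[208]=18
after or edi, 8: edi=18|8=26
after mov edi, [esi]: edi=M[208]=18
after xor edi, 6: edi=18^6=20
after add edi, 10: edi=20+10=30
after add esi, 4: esi=208+4=212
after sub eax, 1: eax=8-1=7
cmp eax, 6  (cmp 7,6)
jne L2: taken
after mov edi, [esi]: edi=M[212]=25
after or edi, 8: edi=25|8=25
after mov edi, [esi]: edi=M[212]=25
after xor edi, 6: edi=25^6=31
after add edi, 10: edi=31+10=41
after add esi, 4: esi=212+4=216
after sub eax, 1: eax=7-1=6
cmp eax, 6  (cmp 6,6)
jne L2: not taken
mov [212], edi → M[212]=41
halt.

41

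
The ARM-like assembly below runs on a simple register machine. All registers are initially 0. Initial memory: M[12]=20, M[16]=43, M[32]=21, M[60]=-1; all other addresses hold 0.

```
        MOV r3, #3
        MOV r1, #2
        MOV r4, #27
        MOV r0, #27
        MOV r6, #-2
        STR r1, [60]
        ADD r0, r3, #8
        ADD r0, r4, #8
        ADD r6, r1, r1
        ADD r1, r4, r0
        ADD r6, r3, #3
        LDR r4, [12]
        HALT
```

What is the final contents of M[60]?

2

after MOV r3, #3: r3=3
after MOV r1, #2: r1=2
after MOV r4, #27: r4=27
after MOV r0, #27: r0=27
after MOV r6, #-2: r6=-2
STR r1, [60] → M[60]=2
after ADD r0, r3, #8: r0=3+8=11
after ADD r0, r4, #8: r0=27+8=35
after ADD r6, r1, r1: r6=2+2=4
after ADD r1, r4, r0: r1=27+35=62
after ADD r6, r3, #3: r6=3+3=6
after LDR r4, [12]: r4=M[12]=20
halt.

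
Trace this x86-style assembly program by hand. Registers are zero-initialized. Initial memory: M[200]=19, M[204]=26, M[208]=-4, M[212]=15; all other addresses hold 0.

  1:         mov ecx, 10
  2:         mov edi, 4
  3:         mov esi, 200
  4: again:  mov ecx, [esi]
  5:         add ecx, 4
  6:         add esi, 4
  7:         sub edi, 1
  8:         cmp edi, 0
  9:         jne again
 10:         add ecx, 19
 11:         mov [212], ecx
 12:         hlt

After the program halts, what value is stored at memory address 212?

ecx=10
edi=4
esi=200
ecx=M[200]=19
ecx=19+4=23
esi=200+4=204
edi=4-1=3
cmp edi, 0  (cmp 3,0)
jne again: taken
ecx=M[204]=26
ecx=26+4=30
esi=204+4=208
edi=3-1=2
cmp edi, 0  (cmp 2,0)
jne again: taken
ecx=M[208]=-4
ecx=(-4)+4=0
esi=208+4=212
edi=2-1=1
cmp edi, 0  (cmp 1,0)
jne again: taken
ecx=M[212]=15
ecx=15+4=19
esi=212+4=216
edi=1-1=0
cmp edi, 0  (cmp 0,0)
jne again: not taken
ecx=19+19=38
mov [212], ecx → M[212]=38
halt.

38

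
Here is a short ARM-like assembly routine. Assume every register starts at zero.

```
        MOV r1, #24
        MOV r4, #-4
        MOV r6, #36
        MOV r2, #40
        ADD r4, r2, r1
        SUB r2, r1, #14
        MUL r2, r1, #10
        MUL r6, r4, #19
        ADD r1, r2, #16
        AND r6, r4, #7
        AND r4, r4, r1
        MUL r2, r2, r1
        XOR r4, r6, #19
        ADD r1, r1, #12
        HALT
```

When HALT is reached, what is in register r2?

61440

after MOV r1, #24: r1=24
after MOV r4, #-4: r4=-4
after MOV r6, #36: r6=36
after MOV r2, #40: r2=40
after ADD r4, r2, r1: r4=40+24=64
after SUB r2, r1, #14: r2=24-14=10
after MUL r2, r1, #10: r2=24*10=240
after MUL r6, r4, #19: r6=64*19=1216
after ADD r1, r2, #16: r1=240+16=256
after AND r6, r4, #7: r6=64&7=0
after AND r4, r4, r1: r4=64&256=0
after MUL r2, r2, r1: r2=240*256=61440
after XOR r4, r6, #19: r4=0^19=19
after ADD r1, r1, #12: r1=256+12=268
halt.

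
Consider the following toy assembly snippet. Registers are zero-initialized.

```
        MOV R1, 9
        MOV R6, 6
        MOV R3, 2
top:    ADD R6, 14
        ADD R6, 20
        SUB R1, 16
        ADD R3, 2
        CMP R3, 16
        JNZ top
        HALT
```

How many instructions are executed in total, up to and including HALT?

46

MOV R1, 9 → R1=9
MOV R6, 6 → R6=6
MOV R3, 2 → R3=2
ADD R6, 14 → R6=6+14=20
ADD R6, 20 → R6=20+20=40
SUB R1, 16 → R1=9-16=-7
ADD R3, 2 → R3=2+2=4
CMP R3, 16  (cmp 4,16)
JNZ top: taken
ADD R6, 14 → R6=40+14=54
ADD R6, 20 → R6=54+20=74
SUB R1, 16 → R1=(-7)-16=-23
ADD R3, 2 → R3=4+2=6
CMP R3, 16  (cmp 6,16)
JNZ top: taken
ADD R6, 14 → R6=74+14=88
ADD R6, 20 → R6=88+20=108
SUB R1, 16 → R1=(-23)-16=-39
ADD R3, 2 → R3=6+2=8
CMP R3, 16  (cmp 8,16)
JNZ top: taken
ADD R6, 14 → R6=108+14=122
ADD R6, 20 → R6=122+20=142
SUB R1, 16 → R1=(-39)-16=-55
ADD R3, 2 → R3=8+2=10
CMP R3, 16  (cmp 10,16)
JNZ top: taken
ADD R6, 14 → R6=142+14=156
ADD R6, 20 → R6=156+20=176
SUB R1, 16 → R1=(-55)-16=-71
ADD R3, 2 → R3=10+2=12
CMP R3, 16  (cmp 12,16)
JNZ top: taken
ADD R6, 14 → R6=176+14=190
ADD R6, 20 → R6=190+20=210
SUB R1, 16 → R1=(-71)-16=-87
ADD R3, 2 → R3=12+2=14
CMP R3, 16  (cmp 14,16)
JNZ top: taken
ADD R6, 14 → R6=210+14=224
ADD R6, 20 → R6=224+20=244
SUB R1, 16 → R1=(-87)-16=-103
ADD R3, 2 → R3=14+2=16
CMP R3, 16  (cmp 16,16)
JNZ top: not taken
halt.
Total executed instructions: 46.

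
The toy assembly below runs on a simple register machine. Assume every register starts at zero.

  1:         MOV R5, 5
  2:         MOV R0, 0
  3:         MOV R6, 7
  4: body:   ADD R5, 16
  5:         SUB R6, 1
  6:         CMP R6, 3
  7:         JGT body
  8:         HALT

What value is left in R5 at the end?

after MOV R5, 5: R5=5
after MOV R0, 0: R0=0
after MOV R6, 7: R6=7
after ADD R5, 16: R5=5+16=21
after SUB R6, 1: R6=7-1=6
CMP R6, 3  (cmp 6,3)
JGT body: taken
after ADD R5, 16: R5=21+16=37
after SUB R6, 1: R6=6-1=5
CMP R6, 3  (cmp 5,3)
JGT body: taken
after ADD R5, 16: R5=37+16=53
after SUB R6, 1: R6=5-1=4
CMP R6, 3  (cmp 4,3)
JGT body: taken
after ADD R5, 16: R5=53+16=69
after SUB R6, 1: R6=4-1=3
CMP R6, 3  (cmp 3,3)
JGT body: not taken
halt.

69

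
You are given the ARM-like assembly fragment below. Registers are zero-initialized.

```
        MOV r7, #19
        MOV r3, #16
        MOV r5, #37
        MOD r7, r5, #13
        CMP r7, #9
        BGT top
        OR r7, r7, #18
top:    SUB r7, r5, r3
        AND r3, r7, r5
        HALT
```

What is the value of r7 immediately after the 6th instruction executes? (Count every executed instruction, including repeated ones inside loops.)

r7=19
r3=16
r5=37
r7=37%13=11
CMP r7, #9  (cmp 11,9)
BGT top: taken
After step 6: r7 = 11.

11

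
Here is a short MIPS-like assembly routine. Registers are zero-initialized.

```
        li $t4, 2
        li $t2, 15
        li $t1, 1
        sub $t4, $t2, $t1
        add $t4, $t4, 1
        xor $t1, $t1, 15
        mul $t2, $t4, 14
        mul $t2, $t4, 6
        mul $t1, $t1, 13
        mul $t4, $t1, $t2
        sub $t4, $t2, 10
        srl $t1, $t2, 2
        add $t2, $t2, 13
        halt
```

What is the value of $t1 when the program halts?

after li $t4, 2: $t4=2
after li $t2, 15: $t2=15
after li $t1, 1: $t1=1
after sub $t4, $t2, $t1: $t4=15-1=14
after add $t4, $t4, 1: $t4=14+1=15
after xor $t1, $t1, 15: $t1=1^15=14
after mul $t2, $t4, 14: $t2=15*14=210
after mul $t2, $t4, 6: $t2=15*6=90
after mul $t1, $t1, 13: $t1=14*13=182
after mul $t4, $t1, $t2: $t4=182*90=16380
after sub $t4, $t2, 10: $t4=90-10=80
after srl $t1, $t2, 2: $t1=90>>2=22
after add $t2, $t2, 13: $t2=90+13=103
halt.

22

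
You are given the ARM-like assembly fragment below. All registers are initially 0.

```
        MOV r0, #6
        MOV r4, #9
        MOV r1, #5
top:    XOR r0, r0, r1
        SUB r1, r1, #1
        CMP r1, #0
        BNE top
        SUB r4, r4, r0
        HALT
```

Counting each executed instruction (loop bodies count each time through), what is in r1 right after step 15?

MOV r0, #6 → r0=6
MOV r4, #9 → r4=9
MOV r1, #5 → r1=5
XOR r0, r0, r1 → r0=6^5=3
SUB r1, r1, #1 → r1=5-1=4
CMP r1, #0  (cmp 4,0)
BNE top: taken
XOR r0, r0, r1 → r0=3^4=7
SUB r1, r1, #1 → r1=4-1=3
CMP r1, #0  (cmp 3,0)
BNE top: taken
XOR r0, r0, r1 → r0=7^3=4
SUB r1, r1, #1 → r1=3-1=2
CMP r1, #0  (cmp 2,0)
BNE top: taken
After step 15: r1 = 2.

2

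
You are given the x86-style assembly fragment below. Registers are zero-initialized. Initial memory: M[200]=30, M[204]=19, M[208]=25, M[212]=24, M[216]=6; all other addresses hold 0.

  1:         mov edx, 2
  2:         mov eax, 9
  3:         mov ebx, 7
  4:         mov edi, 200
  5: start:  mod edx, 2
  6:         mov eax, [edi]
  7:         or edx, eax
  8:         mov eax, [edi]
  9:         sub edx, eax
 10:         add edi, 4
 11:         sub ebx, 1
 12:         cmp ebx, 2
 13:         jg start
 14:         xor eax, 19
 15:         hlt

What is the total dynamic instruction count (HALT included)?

51

mov edx, 2 → edx=2
mov eax, 9 → eax=9
mov ebx, 7 → ebx=7
mov edi, 200 → edi=200
mod edx, 2 → edx=2%2=0
mov eax, [edi] → eax=M[200]=30
or edx, eax → edx=0|30=30
mov eax, [edi] → eax=M[200]=30
sub edx, eax → edx=30-30=0
add edi, 4 → edi=200+4=204
sub ebx, 1 → ebx=7-1=6
cmp ebx, 2  (cmp 6,2)
jg start: taken
mod edx, 2 → edx=0%2=0
mov eax, [edi] → eax=M[204]=19
or edx, eax → edx=0|19=19
mov eax, [edi] → eax=M[204]=19
sub edx, eax → edx=19-19=0
add edi, 4 → edi=204+4=208
sub ebx, 1 → ebx=6-1=5
cmp ebx, 2  (cmp 5,2)
jg start: taken
mod edx, 2 → edx=0%2=0
mov eax, [edi] → eax=M[208]=25
or edx, eax → edx=0|25=25
mov eax, [edi] → eax=M[208]=25
sub edx, eax → edx=25-25=0
add edi, 4 → edi=208+4=212
sub ebx, 1 → ebx=5-1=4
cmp ebx, 2  (cmp 4,2)
jg start: taken
mod edx, 2 → edx=0%2=0
mov eax, [edi] → eax=M[212]=24
or edx, eax → edx=0|24=24
mov eax, [edi] → eax=M[212]=24
sub edx, eax → edx=24-24=0
add edi, 4 → edi=212+4=216
sub ebx, 1 → ebx=4-1=3
cmp ebx, 2  (cmp 3,2)
jg start: taken
mod edx, 2 → edx=0%2=0
mov eax, [edi] → eax=M[216]=6
or edx, eax → edx=0|6=6
mov eax, [edi] → eax=M[216]=6
sub edx, eax → edx=6-6=0
add edi, 4 → edi=216+4=220
sub ebx, 1 → ebx=3-1=2
cmp ebx, 2  (cmp 2,2)
jg start: not taken
xor eax, 19 → eax=6^19=21
halt.
Total executed instructions: 51.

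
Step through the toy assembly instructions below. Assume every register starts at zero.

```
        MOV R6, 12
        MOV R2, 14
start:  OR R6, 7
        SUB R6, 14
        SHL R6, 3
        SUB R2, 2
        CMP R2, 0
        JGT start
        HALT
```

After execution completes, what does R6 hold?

after MOV R6, 12: R6=12
after MOV R2, 14: R2=14
after OR R6, 7: R6=12|7=15
after SUB R6, 14: R6=15-14=1
after SHL R6, 3: R6=1<<3=8
after SUB R2, 2: R2=14-2=12
CMP R2, 0  (cmp 12,0)
JGT start: taken
after OR R6, 7: R6=8|7=15
after SUB R6, 14: R6=15-14=1
after SHL R6, 3: R6=1<<3=8
after SUB R2, 2: R2=12-2=10
CMP R2, 0  (cmp 10,0)
JGT start: taken
after OR R6, 7: R6=8|7=15
after SUB R6, 14: R6=15-14=1
after SHL R6, 3: R6=1<<3=8
after SUB R2, 2: R2=10-2=8
CMP R2, 0  (cmp 8,0)
JGT start: taken
after OR R6, 7: R6=8|7=15
after SUB R6, 14: R6=15-14=1
after SHL R6, 3: R6=1<<3=8
after SUB R2, 2: R2=8-2=6
CMP R2, 0  (cmp 6,0)
JGT start: taken
after OR R6, 7: R6=8|7=15
after SUB R6, 14: R6=15-14=1
after SHL R6, 3: R6=1<<3=8
after SUB R2, 2: R2=6-2=4
CMP R2, 0  (cmp 4,0)
JGT start: taken
after OR R6, 7: R6=8|7=15
after SUB R6, 14: R6=15-14=1
after SHL R6, 3: R6=1<<3=8
after SUB R2, 2: R2=4-2=2
CMP R2, 0  (cmp 2,0)
JGT start: taken
after OR R6, 7: R6=8|7=15
after SUB R6, 14: R6=15-14=1
after SHL R6, 3: R6=1<<3=8
after SUB R2, 2: R2=2-2=0
CMP R2, 0  (cmp 0,0)
JGT start: not taken
halt.

8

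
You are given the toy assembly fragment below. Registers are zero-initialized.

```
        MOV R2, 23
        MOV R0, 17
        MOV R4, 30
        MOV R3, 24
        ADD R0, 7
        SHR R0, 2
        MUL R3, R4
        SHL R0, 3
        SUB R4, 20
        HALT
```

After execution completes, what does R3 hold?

R2=23
R0=17
R4=30
R3=24
R0=17+7=24
R0=24>>2=6
R3=24*30=720
R0=6<<3=48
R4=30-20=10
halt.

720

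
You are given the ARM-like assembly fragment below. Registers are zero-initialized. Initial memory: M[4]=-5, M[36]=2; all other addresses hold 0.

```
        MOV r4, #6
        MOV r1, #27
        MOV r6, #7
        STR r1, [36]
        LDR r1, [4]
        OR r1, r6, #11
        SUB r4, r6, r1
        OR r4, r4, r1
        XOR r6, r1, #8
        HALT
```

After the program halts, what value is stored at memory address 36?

27

r4=6
r1=27
r6=7
STR r1, [36] → M[36]=27
r1=M[4]=-5
r1=7|11=15
r4=7-15=-8
r4=(-8)|15=-1
r6=15^8=7
halt.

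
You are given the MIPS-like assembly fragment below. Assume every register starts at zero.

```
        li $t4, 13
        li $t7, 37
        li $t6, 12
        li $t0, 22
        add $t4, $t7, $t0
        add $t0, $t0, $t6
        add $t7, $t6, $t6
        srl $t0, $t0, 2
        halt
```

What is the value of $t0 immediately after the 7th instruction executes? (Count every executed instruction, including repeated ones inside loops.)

34

after li $t4, 13: $t4=13
after li $t7, 37: $t7=37
after li $t6, 12: $t6=12
after li $t0, 22: $t0=22
after add $t4, $t7, $t0: $t4=37+22=59
after add $t0, $t0, $t6: $t0=22+12=34
after add $t7, $t6, $t6: $t7=12+12=24
After step 7: $t0 = 34.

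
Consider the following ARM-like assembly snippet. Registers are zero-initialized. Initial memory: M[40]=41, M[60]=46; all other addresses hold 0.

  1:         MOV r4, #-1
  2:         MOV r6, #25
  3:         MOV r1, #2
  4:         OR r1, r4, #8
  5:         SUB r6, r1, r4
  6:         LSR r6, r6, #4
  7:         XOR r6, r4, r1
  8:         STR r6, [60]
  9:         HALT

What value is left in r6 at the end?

MOV r4, #-1 → r4=-1
MOV r6, #25 → r6=25
MOV r1, #2 → r1=2
OR r1, r4, #8 → r1=(-1)|8=-1
SUB r6, r1, r4 → r6=(-1)-(-1)=0
LSR r6, r6, #4 → r6=0>>4=0
XOR r6, r4, r1 → r6=(-1)^(-1)=0
STR r6, [60] → M[60]=0
halt.

0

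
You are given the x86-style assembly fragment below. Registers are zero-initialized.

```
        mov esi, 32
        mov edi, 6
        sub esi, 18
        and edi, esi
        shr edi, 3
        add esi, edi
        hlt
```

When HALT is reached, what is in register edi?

mov esi, 32 → esi=32
mov edi, 6 → edi=6
sub esi, 18 → esi=32-18=14
and edi, esi → edi=6&14=6
shr edi, 3 → edi=6>>3=0
add esi, edi → esi=14+0=14
halt.

0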